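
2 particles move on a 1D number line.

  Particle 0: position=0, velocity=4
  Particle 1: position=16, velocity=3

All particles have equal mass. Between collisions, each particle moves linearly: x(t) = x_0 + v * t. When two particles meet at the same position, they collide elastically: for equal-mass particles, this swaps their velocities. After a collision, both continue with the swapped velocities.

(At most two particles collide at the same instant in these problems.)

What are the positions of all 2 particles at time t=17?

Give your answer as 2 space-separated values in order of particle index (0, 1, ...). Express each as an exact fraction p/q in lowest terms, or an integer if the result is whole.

Answer: 67 68

Derivation:
Collision at t=16: particles 0 and 1 swap velocities; positions: p0=64 p1=64; velocities now: v0=3 v1=4
Advance to t=17 (no further collisions before then); velocities: v0=3 v1=4; positions = 67 68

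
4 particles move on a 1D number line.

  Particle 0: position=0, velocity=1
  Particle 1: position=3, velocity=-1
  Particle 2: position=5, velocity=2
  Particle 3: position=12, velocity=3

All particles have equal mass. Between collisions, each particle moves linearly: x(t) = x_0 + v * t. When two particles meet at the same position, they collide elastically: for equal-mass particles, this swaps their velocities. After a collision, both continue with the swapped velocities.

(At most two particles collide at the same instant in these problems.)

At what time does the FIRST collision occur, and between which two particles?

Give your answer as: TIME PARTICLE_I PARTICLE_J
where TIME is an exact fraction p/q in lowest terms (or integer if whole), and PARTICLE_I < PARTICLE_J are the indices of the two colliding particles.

Pair (0,1): pos 0,3 vel 1,-1 -> gap=3, closing at 2/unit, collide at t=3/2
Pair (1,2): pos 3,5 vel -1,2 -> not approaching (rel speed -3 <= 0)
Pair (2,3): pos 5,12 vel 2,3 -> not approaching (rel speed -1 <= 0)
Earliest collision: t=3/2 between 0 and 1

Answer: 3/2 0 1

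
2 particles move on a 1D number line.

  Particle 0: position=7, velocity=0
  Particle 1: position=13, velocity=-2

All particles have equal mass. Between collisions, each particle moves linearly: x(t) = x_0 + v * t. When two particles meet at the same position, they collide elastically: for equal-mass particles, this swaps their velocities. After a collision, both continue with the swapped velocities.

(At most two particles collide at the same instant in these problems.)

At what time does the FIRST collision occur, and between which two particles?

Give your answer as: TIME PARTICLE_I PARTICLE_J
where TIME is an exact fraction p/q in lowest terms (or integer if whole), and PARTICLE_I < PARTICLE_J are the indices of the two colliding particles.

Pair (0,1): pos 7,13 vel 0,-2 -> gap=6, closing at 2/unit, collide at t=3
Earliest collision: t=3 between 0 and 1

Answer: 3 0 1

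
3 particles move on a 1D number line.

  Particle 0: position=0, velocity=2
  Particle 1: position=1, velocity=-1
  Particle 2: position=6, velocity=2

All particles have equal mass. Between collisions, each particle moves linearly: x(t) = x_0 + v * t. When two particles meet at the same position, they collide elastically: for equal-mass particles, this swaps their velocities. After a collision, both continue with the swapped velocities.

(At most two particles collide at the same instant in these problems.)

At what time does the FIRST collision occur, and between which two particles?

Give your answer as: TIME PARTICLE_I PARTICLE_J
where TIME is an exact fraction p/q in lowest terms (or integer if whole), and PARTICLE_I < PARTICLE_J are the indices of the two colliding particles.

Pair (0,1): pos 0,1 vel 2,-1 -> gap=1, closing at 3/unit, collide at t=1/3
Pair (1,2): pos 1,6 vel -1,2 -> not approaching (rel speed -3 <= 0)
Earliest collision: t=1/3 between 0 and 1

Answer: 1/3 0 1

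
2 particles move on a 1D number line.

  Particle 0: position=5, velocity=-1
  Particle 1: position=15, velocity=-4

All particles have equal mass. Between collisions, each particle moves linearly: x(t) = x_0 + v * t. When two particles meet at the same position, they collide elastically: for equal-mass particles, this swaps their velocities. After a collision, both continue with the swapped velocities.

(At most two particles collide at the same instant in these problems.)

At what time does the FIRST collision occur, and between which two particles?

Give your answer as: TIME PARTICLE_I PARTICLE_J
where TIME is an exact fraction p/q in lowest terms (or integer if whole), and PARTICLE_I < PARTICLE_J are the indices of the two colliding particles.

Answer: 10/3 0 1

Derivation:
Pair (0,1): pos 5,15 vel -1,-4 -> gap=10, closing at 3/unit, collide at t=10/3
Earliest collision: t=10/3 between 0 and 1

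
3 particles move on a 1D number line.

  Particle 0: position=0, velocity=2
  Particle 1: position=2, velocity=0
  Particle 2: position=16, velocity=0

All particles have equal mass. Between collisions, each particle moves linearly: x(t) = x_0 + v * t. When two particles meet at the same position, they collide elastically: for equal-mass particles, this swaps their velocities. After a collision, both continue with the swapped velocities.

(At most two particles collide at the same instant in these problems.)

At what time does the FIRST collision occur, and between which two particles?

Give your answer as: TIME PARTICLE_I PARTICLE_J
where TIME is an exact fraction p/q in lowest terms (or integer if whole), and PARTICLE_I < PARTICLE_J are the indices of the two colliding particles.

Pair (0,1): pos 0,2 vel 2,0 -> gap=2, closing at 2/unit, collide at t=1
Pair (1,2): pos 2,16 vel 0,0 -> not approaching (rel speed 0 <= 0)
Earliest collision: t=1 between 0 and 1

Answer: 1 0 1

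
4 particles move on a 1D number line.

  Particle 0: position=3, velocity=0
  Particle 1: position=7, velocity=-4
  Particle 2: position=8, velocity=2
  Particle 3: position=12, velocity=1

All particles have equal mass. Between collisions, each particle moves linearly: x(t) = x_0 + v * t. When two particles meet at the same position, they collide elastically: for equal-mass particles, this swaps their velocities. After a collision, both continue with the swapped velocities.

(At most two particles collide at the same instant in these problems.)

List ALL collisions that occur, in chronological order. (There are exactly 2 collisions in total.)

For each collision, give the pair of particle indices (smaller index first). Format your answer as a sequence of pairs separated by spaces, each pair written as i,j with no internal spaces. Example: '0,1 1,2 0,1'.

Answer: 0,1 2,3

Derivation:
Collision at t=1: particles 0 and 1 swap velocities; positions: p0=3 p1=3 p2=10 p3=13; velocities now: v0=-4 v1=0 v2=2 v3=1
Collision at t=4: particles 2 and 3 swap velocities; positions: p0=-9 p1=3 p2=16 p3=16; velocities now: v0=-4 v1=0 v2=1 v3=2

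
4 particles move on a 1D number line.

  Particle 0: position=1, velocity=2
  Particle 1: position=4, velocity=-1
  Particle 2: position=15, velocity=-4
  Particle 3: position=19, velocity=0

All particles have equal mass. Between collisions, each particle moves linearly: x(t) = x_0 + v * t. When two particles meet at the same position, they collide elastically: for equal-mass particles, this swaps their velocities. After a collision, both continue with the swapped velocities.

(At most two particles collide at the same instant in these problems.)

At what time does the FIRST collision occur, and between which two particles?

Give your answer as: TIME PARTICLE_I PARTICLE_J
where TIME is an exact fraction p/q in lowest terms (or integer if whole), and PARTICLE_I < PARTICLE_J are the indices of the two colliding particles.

Pair (0,1): pos 1,4 vel 2,-1 -> gap=3, closing at 3/unit, collide at t=1
Pair (1,2): pos 4,15 vel -1,-4 -> gap=11, closing at 3/unit, collide at t=11/3
Pair (2,3): pos 15,19 vel -4,0 -> not approaching (rel speed -4 <= 0)
Earliest collision: t=1 between 0 and 1

Answer: 1 0 1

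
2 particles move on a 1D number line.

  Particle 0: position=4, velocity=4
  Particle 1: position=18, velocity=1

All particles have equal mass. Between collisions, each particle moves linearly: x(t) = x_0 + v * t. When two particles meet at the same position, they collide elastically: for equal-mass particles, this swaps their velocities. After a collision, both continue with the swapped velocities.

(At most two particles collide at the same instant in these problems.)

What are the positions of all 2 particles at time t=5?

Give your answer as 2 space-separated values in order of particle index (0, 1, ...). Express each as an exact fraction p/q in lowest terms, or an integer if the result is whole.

Answer: 23 24

Derivation:
Collision at t=14/3: particles 0 and 1 swap velocities; positions: p0=68/3 p1=68/3; velocities now: v0=1 v1=4
Advance to t=5 (no further collisions before then); velocities: v0=1 v1=4; positions = 23 24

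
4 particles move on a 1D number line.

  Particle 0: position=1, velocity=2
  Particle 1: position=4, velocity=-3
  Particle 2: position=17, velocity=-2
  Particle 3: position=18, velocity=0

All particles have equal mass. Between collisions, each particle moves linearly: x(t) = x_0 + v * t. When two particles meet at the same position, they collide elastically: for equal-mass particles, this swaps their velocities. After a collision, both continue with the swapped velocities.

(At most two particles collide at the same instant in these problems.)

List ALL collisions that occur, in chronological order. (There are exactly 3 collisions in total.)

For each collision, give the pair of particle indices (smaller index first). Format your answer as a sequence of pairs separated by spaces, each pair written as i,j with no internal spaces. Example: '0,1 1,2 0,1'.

Collision at t=3/5: particles 0 and 1 swap velocities; positions: p0=11/5 p1=11/5 p2=79/5 p3=18; velocities now: v0=-3 v1=2 v2=-2 v3=0
Collision at t=4: particles 1 and 2 swap velocities; positions: p0=-8 p1=9 p2=9 p3=18; velocities now: v0=-3 v1=-2 v2=2 v3=0
Collision at t=17/2: particles 2 and 3 swap velocities; positions: p0=-43/2 p1=0 p2=18 p3=18; velocities now: v0=-3 v1=-2 v2=0 v3=2

Answer: 0,1 1,2 2,3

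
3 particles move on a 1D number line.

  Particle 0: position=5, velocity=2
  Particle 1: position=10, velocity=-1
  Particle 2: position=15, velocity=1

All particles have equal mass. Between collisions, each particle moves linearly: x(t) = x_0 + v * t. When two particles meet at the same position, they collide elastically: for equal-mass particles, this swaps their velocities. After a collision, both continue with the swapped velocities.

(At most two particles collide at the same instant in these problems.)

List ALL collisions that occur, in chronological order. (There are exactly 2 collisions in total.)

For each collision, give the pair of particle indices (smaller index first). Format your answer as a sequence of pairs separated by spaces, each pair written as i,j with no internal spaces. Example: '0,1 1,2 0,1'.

Collision at t=5/3: particles 0 and 1 swap velocities; positions: p0=25/3 p1=25/3 p2=50/3; velocities now: v0=-1 v1=2 v2=1
Collision at t=10: particles 1 and 2 swap velocities; positions: p0=0 p1=25 p2=25; velocities now: v0=-1 v1=1 v2=2

Answer: 0,1 1,2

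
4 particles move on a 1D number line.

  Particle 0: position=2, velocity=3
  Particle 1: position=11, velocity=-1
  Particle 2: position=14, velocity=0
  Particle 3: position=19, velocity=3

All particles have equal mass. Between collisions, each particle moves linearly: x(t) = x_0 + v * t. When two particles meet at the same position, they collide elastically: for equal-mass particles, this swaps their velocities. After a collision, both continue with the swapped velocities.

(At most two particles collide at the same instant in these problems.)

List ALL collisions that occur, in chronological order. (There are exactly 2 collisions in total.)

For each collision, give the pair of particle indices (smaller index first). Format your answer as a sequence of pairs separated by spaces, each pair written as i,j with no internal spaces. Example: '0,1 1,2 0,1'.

Collision at t=9/4: particles 0 and 1 swap velocities; positions: p0=35/4 p1=35/4 p2=14 p3=103/4; velocities now: v0=-1 v1=3 v2=0 v3=3
Collision at t=4: particles 1 and 2 swap velocities; positions: p0=7 p1=14 p2=14 p3=31; velocities now: v0=-1 v1=0 v2=3 v3=3

Answer: 0,1 1,2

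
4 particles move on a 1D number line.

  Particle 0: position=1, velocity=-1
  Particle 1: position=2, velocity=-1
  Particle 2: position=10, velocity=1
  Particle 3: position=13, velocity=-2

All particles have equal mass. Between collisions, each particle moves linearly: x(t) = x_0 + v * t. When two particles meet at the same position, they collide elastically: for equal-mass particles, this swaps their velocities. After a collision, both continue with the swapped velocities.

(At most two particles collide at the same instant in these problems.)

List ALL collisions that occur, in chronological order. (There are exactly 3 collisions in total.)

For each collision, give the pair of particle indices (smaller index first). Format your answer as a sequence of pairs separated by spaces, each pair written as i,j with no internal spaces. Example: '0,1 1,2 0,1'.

Answer: 2,3 1,2 0,1

Derivation:
Collision at t=1: particles 2 and 3 swap velocities; positions: p0=0 p1=1 p2=11 p3=11; velocities now: v0=-1 v1=-1 v2=-2 v3=1
Collision at t=11: particles 1 and 2 swap velocities; positions: p0=-10 p1=-9 p2=-9 p3=21; velocities now: v0=-1 v1=-2 v2=-1 v3=1
Collision at t=12: particles 0 and 1 swap velocities; positions: p0=-11 p1=-11 p2=-10 p3=22; velocities now: v0=-2 v1=-1 v2=-1 v3=1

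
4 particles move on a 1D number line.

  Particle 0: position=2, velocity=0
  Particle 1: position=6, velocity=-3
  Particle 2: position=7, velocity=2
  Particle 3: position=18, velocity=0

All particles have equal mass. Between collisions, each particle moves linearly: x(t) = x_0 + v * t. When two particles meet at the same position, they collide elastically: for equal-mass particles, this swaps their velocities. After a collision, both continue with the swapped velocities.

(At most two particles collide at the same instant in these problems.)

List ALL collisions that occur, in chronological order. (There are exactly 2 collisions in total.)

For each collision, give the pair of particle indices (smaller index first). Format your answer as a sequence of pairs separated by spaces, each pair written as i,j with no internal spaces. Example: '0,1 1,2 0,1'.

Answer: 0,1 2,3

Derivation:
Collision at t=4/3: particles 0 and 1 swap velocities; positions: p0=2 p1=2 p2=29/3 p3=18; velocities now: v0=-3 v1=0 v2=2 v3=0
Collision at t=11/2: particles 2 and 3 swap velocities; positions: p0=-21/2 p1=2 p2=18 p3=18; velocities now: v0=-3 v1=0 v2=0 v3=2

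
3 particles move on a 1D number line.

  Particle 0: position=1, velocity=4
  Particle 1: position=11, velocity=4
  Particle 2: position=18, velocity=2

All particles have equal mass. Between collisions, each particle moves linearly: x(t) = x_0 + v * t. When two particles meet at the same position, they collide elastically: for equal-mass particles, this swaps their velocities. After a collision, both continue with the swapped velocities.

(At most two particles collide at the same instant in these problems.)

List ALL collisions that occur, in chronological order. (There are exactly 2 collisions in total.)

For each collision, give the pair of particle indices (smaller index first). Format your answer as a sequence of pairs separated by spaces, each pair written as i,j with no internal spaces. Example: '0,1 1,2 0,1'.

Answer: 1,2 0,1

Derivation:
Collision at t=7/2: particles 1 and 2 swap velocities; positions: p0=15 p1=25 p2=25; velocities now: v0=4 v1=2 v2=4
Collision at t=17/2: particles 0 and 1 swap velocities; positions: p0=35 p1=35 p2=45; velocities now: v0=2 v1=4 v2=4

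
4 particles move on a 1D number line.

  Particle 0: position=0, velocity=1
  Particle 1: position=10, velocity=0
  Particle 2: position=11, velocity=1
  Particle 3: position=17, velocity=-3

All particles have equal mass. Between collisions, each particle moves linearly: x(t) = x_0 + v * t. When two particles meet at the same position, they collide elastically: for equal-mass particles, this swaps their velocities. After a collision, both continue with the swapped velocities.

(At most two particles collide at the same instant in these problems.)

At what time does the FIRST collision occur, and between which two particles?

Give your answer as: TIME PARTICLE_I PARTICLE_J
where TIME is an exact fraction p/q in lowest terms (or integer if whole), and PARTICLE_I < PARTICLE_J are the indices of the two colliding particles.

Answer: 3/2 2 3

Derivation:
Pair (0,1): pos 0,10 vel 1,0 -> gap=10, closing at 1/unit, collide at t=10
Pair (1,2): pos 10,11 vel 0,1 -> not approaching (rel speed -1 <= 0)
Pair (2,3): pos 11,17 vel 1,-3 -> gap=6, closing at 4/unit, collide at t=3/2
Earliest collision: t=3/2 between 2 and 3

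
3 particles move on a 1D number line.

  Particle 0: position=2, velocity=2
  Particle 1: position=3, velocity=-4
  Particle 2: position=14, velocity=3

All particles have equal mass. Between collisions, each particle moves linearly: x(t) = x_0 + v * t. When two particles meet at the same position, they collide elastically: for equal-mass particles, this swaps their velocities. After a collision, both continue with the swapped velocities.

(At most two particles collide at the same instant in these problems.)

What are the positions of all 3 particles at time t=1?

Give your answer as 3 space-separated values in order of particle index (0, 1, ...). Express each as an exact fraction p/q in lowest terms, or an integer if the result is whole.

Collision at t=1/6: particles 0 and 1 swap velocities; positions: p0=7/3 p1=7/3 p2=29/2; velocities now: v0=-4 v1=2 v2=3
Advance to t=1 (no further collisions before then); velocities: v0=-4 v1=2 v2=3; positions = -1 4 17

Answer: -1 4 17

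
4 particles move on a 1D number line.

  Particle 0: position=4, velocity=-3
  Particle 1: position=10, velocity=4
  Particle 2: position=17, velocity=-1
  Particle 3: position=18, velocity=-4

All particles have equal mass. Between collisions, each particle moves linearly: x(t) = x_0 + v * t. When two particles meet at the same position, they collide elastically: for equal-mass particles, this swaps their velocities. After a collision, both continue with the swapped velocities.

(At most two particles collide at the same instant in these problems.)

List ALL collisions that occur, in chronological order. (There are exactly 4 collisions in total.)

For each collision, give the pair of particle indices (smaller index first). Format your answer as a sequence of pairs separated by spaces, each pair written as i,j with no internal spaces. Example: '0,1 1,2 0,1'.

Answer: 2,3 1,2 2,3 0,1

Derivation:
Collision at t=1/3: particles 2 and 3 swap velocities; positions: p0=3 p1=34/3 p2=50/3 p3=50/3; velocities now: v0=-3 v1=4 v2=-4 v3=-1
Collision at t=1: particles 1 and 2 swap velocities; positions: p0=1 p1=14 p2=14 p3=16; velocities now: v0=-3 v1=-4 v2=4 v3=-1
Collision at t=7/5: particles 2 and 3 swap velocities; positions: p0=-1/5 p1=62/5 p2=78/5 p3=78/5; velocities now: v0=-3 v1=-4 v2=-1 v3=4
Collision at t=14: particles 0 and 1 swap velocities; positions: p0=-38 p1=-38 p2=3 p3=66; velocities now: v0=-4 v1=-3 v2=-1 v3=4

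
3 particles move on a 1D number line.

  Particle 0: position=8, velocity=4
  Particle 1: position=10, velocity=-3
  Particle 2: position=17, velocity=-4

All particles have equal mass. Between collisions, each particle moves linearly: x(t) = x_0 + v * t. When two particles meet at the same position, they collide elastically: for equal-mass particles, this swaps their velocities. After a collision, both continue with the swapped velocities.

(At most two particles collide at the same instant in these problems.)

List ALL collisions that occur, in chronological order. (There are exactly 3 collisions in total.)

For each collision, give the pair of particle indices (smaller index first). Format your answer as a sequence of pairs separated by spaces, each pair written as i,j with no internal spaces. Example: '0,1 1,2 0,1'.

Answer: 0,1 1,2 0,1

Derivation:
Collision at t=2/7: particles 0 and 1 swap velocities; positions: p0=64/7 p1=64/7 p2=111/7; velocities now: v0=-3 v1=4 v2=-4
Collision at t=9/8: particles 1 and 2 swap velocities; positions: p0=53/8 p1=25/2 p2=25/2; velocities now: v0=-3 v1=-4 v2=4
Collision at t=7: particles 0 and 1 swap velocities; positions: p0=-11 p1=-11 p2=36; velocities now: v0=-4 v1=-3 v2=4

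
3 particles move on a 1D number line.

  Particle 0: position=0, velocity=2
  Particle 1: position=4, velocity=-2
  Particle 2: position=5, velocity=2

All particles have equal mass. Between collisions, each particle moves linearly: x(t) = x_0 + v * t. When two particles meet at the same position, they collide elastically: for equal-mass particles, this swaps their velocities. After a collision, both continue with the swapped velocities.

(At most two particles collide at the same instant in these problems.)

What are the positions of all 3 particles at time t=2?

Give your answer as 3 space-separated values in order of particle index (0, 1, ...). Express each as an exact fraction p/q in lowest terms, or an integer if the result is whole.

Collision at t=1: particles 0 and 1 swap velocities; positions: p0=2 p1=2 p2=7; velocities now: v0=-2 v1=2 v2=2
Advance to t=2 (no further collisions before then); velocities: v0=-2 v1=2 v2=2; positions = 0 4 9

Answer: 0 4 9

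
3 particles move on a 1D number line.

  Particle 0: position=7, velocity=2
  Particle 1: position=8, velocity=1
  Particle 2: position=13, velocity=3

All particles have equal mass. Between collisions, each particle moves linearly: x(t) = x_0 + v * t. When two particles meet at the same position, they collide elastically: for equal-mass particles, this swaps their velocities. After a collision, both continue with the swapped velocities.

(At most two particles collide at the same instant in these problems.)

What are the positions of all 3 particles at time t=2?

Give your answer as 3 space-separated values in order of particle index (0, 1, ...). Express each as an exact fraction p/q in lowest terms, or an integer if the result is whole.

Collision at t=1: particles 0 and 1 swap velocities; positions: p0=9 p1=9 p2=16; velocities now: v0=1 v1=2 v2=3
Advance to t=2 (no further collisions before then); velocities: v0=1 v1=2 v2=3; positions = 10 11 19

Answer: 10 11 19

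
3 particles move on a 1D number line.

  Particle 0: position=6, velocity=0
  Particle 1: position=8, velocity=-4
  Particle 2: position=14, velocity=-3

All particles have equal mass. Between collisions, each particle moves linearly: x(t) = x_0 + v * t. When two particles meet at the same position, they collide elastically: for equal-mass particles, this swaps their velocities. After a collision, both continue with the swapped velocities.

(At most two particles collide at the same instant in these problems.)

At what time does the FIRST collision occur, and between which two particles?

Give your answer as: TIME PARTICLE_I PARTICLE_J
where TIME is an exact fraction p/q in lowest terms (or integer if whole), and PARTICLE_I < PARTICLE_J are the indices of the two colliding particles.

Pair (0,1): pos 6,8 vel 0,-4 -> gap=2, closing at 4/unit, collide at t=1/2
Pair (1,2): pos 8,14 vel -4,-3 -> not approaching (rel speed -1 <= 0)
Earliest collision: t=1/2 between 0 and 1

Answer: 1/2 0 1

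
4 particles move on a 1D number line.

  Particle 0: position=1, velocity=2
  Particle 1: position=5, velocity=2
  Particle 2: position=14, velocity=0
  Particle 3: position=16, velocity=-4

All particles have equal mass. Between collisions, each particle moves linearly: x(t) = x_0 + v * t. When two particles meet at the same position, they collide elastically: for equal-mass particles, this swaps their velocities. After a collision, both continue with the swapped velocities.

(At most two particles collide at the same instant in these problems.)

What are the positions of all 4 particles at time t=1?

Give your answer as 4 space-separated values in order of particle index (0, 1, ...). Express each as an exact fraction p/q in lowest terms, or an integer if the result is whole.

Collision at t=1/2: particles 2 and 3 swap velocities; positions: p0=2 p1=6 p2=14 p3=14; velocities now: v0=2 v1=2 v2=-4 v3=0
Advance to t=1 (no further collisions before then); velocities: v0=2 v1=2 v2=-4 v3=0; positions = 3 7 12 14

Answer: 3 7 12 14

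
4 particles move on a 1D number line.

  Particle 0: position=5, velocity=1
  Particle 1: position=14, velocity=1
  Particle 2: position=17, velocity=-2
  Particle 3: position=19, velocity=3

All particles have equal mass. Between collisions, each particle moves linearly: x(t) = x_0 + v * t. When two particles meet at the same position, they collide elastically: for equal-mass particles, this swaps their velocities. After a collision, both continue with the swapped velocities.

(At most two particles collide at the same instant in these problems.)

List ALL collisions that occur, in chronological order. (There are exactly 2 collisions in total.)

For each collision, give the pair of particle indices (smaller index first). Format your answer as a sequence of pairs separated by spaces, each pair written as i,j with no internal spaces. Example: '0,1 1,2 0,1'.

Answer: 1,2 0,1

Derivation:
Collision at t=1: particles 1 and 2 swap velocities; positions: p0=6 p1=15 p2=15 p3=22; velocities now: v0=1 v1=-2 v2=1 v3=3
Collision at t=4: particles 0 and 1 swap velocities; positions: p0=9 p1=9 p2=18 p3=31; velocities now: v0=-2 v1=1 v2=1 v3=3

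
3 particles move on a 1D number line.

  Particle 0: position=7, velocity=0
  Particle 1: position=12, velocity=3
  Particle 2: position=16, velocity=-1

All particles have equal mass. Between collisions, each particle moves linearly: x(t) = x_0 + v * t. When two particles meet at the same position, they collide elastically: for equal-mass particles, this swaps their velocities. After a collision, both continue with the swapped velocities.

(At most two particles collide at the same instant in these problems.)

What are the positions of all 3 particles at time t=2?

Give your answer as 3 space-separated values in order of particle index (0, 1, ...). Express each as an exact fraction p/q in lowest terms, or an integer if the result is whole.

Collision at t=1: particles 1 and 2 swap velocities; positions: p0=7 p1=15 p2=15; velocities now: v0=0 v1=-1 v2=3
Advance to t=2 (no further collisions before then); velocities: v0=0 v1=-1 v2=3; positions = 7 14 18

Answer: 7 14 18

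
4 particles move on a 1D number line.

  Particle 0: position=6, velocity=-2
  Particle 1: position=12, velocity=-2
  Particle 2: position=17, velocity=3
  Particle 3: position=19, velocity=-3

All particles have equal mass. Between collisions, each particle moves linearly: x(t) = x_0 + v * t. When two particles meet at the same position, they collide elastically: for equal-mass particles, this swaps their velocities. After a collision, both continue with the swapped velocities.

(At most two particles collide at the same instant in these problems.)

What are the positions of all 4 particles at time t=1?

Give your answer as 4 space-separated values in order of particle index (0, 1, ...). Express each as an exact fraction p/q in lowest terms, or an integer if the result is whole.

Answer: 4 10 16 20

Derivation:
Collision at t=1/3: particles 2 and 3 swap velocities; positions: p0=16/3 p1=34/3 p2=18 p3=18; velocities now: v0=-2 v1=-2 v2=-3 v3=3
Advance to t=1 (no further collisions before then); velocities: v0=-2 v1=-2 v2=-3 v3=3; positions = 4 10 16 20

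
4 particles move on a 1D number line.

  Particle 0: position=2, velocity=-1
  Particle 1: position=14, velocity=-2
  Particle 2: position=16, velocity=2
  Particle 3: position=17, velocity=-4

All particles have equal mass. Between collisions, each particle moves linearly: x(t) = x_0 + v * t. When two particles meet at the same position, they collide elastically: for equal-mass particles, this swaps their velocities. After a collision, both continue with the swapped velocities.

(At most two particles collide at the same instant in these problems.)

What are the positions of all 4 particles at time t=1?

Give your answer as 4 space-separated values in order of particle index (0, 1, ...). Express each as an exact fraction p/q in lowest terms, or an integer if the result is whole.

Answer: 1 12 13 18

Derivation:
Collision at t=1/6: particles 2 and 3 swap velocities; positions: p0=11/6 p1=41/3 p2=49/3 p3=49/3; velocities now: v0=-1 v1=-2 v2=-4 v3=2
Advance to t=1 (no further collisions before then); velocities: v0=-1 v1=-2 v2=-4 v3=2; positions = 1 12 13 18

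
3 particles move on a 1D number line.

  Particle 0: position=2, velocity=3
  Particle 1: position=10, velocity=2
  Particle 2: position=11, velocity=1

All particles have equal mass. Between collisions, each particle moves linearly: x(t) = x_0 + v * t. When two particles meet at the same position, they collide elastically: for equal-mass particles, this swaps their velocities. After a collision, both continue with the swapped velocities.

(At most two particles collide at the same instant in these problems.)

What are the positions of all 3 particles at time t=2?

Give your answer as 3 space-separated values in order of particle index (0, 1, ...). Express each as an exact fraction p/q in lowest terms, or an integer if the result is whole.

Collision at t=1: particles 1 and 2 swap velocities; positions: p0=5 p1=12 p2=12; velocities now: v0=3 v1=1 v2=2
Advance to t=2 (no further collisions before then); velocities: v0=3 v1=1 v2=2; positions = 8 13 14

Answer: 8 13 14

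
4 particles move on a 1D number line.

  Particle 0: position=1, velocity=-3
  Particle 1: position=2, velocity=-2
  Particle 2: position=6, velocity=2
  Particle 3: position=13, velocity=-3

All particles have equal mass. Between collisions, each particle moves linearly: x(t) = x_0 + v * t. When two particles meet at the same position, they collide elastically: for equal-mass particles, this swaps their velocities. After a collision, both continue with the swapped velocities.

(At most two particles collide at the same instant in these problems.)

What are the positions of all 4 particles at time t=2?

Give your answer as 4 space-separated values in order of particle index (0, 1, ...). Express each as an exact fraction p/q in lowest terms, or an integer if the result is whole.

Collision at t=7/5: particles 2 and 3 swap velocities; positions: p0=-16/5 p1=-4/5 p2=44/5 p3=44/5; velocities now: v0=-3 v1=-2 v2=-3 v3=2
Advance to t=2 (no further collisions before then); velocities: v0=-3 v1=-2 v2=-3 v3=2; positions = -5 -2 7 10

Answer: -5 -2 7 10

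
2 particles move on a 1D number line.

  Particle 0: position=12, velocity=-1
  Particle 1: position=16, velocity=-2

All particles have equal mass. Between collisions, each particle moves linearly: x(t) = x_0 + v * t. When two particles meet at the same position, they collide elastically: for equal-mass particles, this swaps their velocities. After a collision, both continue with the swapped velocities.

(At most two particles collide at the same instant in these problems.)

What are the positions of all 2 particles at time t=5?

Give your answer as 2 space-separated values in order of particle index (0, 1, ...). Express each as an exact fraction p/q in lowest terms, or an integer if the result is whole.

Collision at t=4: particles 0 and 1 swap velocities; positions: p0=8 p1=8; velocities now: v0=-2 v1=-1
Advance to t=5 (no further collisions before then); velocities: v0=-2 v1=-1; positions = 6 7

Answer: 6 7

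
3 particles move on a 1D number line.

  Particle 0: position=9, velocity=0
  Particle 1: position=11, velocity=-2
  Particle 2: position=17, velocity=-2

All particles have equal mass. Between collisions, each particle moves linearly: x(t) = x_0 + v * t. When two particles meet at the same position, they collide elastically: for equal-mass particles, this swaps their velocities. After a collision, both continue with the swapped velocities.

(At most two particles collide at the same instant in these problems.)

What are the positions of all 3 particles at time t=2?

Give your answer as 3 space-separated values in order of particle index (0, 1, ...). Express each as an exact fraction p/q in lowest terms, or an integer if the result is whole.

Collision at t=1: particles 0 and 1 swap velocities; positions: p0=9 p1=9 p2=15; velocities now: v0=-2 v1=0 v2=-2
Advance to t=2 (no further collisions before then); velocities: v0=-2 v1=0 v2=-2; positions = 7 9 13

Answer: 7 9 13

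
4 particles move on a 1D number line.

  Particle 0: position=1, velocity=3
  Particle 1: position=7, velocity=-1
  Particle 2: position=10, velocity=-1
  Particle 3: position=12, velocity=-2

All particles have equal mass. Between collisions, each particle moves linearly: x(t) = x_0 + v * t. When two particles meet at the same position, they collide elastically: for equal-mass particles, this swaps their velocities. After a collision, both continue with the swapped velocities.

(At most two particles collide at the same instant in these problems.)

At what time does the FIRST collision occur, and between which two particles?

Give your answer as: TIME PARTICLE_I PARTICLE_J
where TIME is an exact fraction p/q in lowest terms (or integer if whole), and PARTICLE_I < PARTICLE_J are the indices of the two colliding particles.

Answer: 3/2 0 1

Derivation:
Pair (0,1): pos 1,7 vel 3,-1 -> gap=6, closing at 4/unit, collide at t=3/2
Pair (1,2): pos 7,10 vel -1,-1 -> not approaching (rel speed 0 <= 0)
Pair (2,3): pos 10,12 vel -1,-2 -> gap=2, closing at 1/unit, collide at t=2
Earliest collision: t=3/2 between 0 and 1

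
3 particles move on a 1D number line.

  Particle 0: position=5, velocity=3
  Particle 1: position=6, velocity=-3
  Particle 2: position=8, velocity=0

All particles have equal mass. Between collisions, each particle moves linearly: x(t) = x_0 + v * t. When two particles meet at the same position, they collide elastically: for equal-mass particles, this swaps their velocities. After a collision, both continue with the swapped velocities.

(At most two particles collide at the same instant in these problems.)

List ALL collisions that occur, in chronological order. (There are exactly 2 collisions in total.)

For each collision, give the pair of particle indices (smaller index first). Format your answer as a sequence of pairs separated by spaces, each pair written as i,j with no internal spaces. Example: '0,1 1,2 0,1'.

Collision at t=1/6: particles 0 and 1 swap velocities; positions: p0=11/2 p1=11/2 p2=8; velocities now: v0=-3 v1=3 v2=0
Collision at t=1: particles 1 and 2 swap velocities; positions: p0=3 p1=8 p2=8; velocities now: v0=-3 v1=0 v2=3

Answer: 0,1 1,2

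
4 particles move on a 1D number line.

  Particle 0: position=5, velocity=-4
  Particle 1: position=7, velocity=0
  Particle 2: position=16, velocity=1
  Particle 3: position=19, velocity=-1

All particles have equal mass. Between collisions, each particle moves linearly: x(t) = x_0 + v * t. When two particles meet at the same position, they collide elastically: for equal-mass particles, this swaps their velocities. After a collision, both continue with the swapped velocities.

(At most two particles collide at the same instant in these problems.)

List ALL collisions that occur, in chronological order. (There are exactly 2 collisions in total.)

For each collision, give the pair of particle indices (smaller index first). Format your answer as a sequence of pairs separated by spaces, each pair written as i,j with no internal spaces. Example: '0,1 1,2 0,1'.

Collision at t=3/2: particles 2 and 3 swap velocities; positions: p0=-1 p1=7 p2=35/2 p3=35/2; velocities now: v0=-4 v1=0 v2=-1 v3=1
Collision at t=12: particles 1 and 2 swap velocities; positions: p0=-43 p1=7 p2=7 p3=28; velocities now: v0=-4 v1=-1 v2=0 v3=1

Answer: 2,3 1,2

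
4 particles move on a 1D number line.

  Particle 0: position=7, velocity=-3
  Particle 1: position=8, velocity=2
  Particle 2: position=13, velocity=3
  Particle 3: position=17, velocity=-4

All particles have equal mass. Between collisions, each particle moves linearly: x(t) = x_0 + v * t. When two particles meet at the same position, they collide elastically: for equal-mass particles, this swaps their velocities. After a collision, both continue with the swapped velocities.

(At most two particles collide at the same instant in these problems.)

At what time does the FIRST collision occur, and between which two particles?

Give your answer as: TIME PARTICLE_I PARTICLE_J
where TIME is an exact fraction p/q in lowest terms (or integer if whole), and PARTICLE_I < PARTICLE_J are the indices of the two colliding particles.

Answer: 4/7 2 3

Derivation:
Pair (0,1): pos 7,8 vel -3,2 -> not approaching (rel speed -5 <= 0)
Pair (1,2): pos 8,13 vel 2,3 -> not approaching (rel speed -1 <= 0)
Pair (2,3): pos 13,17 vel 3,-4 -> gap=4, closing at 7/unit, collide at t=4/7
Earliest collision: t=4/7 between 2 and 3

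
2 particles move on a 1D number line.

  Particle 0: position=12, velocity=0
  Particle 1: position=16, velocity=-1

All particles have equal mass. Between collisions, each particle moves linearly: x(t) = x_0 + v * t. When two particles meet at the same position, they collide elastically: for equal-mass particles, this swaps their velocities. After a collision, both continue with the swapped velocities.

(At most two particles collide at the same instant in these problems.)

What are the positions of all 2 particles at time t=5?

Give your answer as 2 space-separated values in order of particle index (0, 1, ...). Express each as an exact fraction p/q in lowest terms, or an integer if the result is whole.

Collision at t=4: particles 0 and 1 swap velocities; positions: p0=12 p1=12; velocities now: v0=-1 v1=0
Advance to t=5 (no further collisions before then); velocities: v0=-1 v1=0; positions = 11 12

Answer: 11 12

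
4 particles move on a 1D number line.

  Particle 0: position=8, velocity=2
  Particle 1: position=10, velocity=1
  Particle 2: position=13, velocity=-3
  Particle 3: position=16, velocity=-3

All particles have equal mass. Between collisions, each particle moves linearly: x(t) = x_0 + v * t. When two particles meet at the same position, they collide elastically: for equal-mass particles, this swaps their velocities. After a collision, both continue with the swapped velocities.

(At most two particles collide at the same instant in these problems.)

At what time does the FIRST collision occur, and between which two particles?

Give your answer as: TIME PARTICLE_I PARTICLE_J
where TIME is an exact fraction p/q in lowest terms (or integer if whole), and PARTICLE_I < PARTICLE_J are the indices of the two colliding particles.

Pair (0,1): pos 8,10 vel 2,1 -> gap=2, closing at 1/unit, collide at t=2
Pair (1,2): pos 10,13 vel 1,-3 -> gap=3, closing at 4/unit, collide at t=3/4
Pair (2,3): pos 13,16 vel -3,-3 -> not approaching (rel speed 0 <= 0)
Earliest collision: t=3/4 between 1 and 2

Answer: 3/4 1 2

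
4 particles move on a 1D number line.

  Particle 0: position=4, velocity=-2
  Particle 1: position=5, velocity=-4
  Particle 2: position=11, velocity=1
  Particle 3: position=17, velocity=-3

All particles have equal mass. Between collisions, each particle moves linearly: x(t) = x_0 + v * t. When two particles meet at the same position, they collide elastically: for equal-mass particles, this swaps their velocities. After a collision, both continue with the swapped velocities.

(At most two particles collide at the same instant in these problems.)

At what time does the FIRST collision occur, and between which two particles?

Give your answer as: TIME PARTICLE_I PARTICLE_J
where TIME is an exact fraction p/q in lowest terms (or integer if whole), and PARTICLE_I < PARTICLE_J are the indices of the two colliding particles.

Pair (0,1): pos 4,5 vel -2,-4 -> gap=1, closing at 2/unit, collide at t=1/2
Pair (1,2): pos 5,11 vel -4,1 -> not approaching (rel speed -5 <= 0)
Pair (2,3): pos 11,17 vel 1,-3 -> gap=6, closing at 4/unit, collide at t=3/2
Earliest collision: t=1/2 between 0 and 1

Answer: 1/2 0 1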